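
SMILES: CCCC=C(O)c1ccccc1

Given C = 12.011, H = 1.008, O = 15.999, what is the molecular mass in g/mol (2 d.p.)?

162.23

Molecular formula: C11H14O.
M = 11×12.011 + 14×1.008 + 1×15.999 = 162.23 g/mol.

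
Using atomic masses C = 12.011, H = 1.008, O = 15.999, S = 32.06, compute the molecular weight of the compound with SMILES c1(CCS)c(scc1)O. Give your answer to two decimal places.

Molecular formula: C6H8OS2.
M = 6×12.011 + 8×1.008 + 1×15.999 + 2×32.06 = 160.25 g/mol.

160.25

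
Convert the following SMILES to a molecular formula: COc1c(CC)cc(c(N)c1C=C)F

C11H14FNO

Heavy atoms from the SMILES: 11 C, 1 F, 1 N, 1 O.
Implicit hydrogens by atom environment:
  5 × C (aromatic): no H
  2 × C: 3 H each → 6
  2 × C: 2 H each → 4
  1 × C (aromatic): 1 H
  1 × C: 1 H
  1 × F: no H
  1 × N: 2 H
  1 × O: no H
  Total hydrogens = 14.
Molecular formula: C11H14FNO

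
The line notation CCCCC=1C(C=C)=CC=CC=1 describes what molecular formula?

C12H16

Heavy atoms from the SMILES: 12 C.
Implicit hydrogens by atom environment:
  4 × C: 2 H each → 8
  4 × C (aromatic): 1 H each → 4
  2 × C (aromatic): no H
  1 × C: 3 H
  1 × C: 1 H
  Total hydrogens = 16.
Molecular formula: C12H16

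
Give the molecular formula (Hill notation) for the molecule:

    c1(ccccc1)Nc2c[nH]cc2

C10H10N2

Heavy atoms from the SMILES: 10 C, 2 N.
Implicit hydrogens by atom environment:
  8 × C (aromatic): 1 H each → 8
  2 × C (aromatic): no H
  1 × N (aromatic): 1 H
  1 × N: 1 H
  Total hydrogens = 10.
Molecular formula: C10H10N2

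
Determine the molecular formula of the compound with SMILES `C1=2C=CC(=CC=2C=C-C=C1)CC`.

C12H12

Heavy atoms from the SMILES: 12 C.
Implicit hydrogens by atom environment:
  7 × C (aromatic): 1 H each → 7
  3 × C (aromatic): no H
  1 × C: 3 H
  1 × C: 2 H
  Total hydrogens = 12.
Molecular formula: C12H12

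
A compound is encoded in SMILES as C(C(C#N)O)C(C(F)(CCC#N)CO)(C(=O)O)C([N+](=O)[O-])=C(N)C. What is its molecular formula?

C13H17FN4O6

Heavy atoms from the SMILES: 13 C, 1 F, 4 N, 6 O.
Implicit hydrogens by atom environment:
  7 × C: no H
  4 × C: 2 H each → 8
  3 × O: 1 H each → 3
  2 × N: no H
  2 × O: no H
  1 × C: 3 H
  1 × C: 1 H
  1 × F: no H
  1 × N: 2 H
  1 × N (charge +1): no H
  1 × O (charge -1): no H
  Total hydrogens = 17.
Molecular formula: C13H17FN4O6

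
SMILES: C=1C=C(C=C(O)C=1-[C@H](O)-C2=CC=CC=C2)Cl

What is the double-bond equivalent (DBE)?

8

Molecular formula from the SMILES: C13H11ClO2.
DoU = (2C + 2 + N − H − X)/2 = (2·13 + 2 + 0 − 11 − 1)/2 = 16/2 = 8.
(Structurally: 2 ring(s) + 6 π bond(s) = 8.)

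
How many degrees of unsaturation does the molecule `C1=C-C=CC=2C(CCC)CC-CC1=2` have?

5

Molecular formula from the SMILES: C13H18.
DoU = (2C + 2 + N − H − X)/2 = (2·13 + 2 + 0 − 18 − 0)/2 = 10/2 = 5.
(Structurally: 2 ring(s) + 3 π bond(s) = 5.)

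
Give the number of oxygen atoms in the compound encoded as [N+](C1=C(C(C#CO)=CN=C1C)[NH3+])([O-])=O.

The symbol for oxygen appears 3 times in the SMILES.

3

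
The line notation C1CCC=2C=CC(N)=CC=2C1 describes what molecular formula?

Heavy atoms from the SMILES: 10 C, 1 N.
Implicit hydrogens by atom environment:
  4 × C: 2 H each → 8
  3 × C (aromatic): 1 H each → 3
  3 × C (aromatic): no H
  1 × N: 2 H
  Total hydrogens = 13.
Molecular formula: C10H13N

C10H13N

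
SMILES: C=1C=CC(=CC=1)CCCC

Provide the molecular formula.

C10H14

Heavy atoms from the SMILES: 10 C.
Implicit hydrogens by atom environment:
  5 × C (aromatic): 1 H each → 5
  3 × C: 2 H each → 6
  1 × C: 3 H
  1 × C (aromatic): no H
  Total hydrogens = 14.
Molecular formula: C10H14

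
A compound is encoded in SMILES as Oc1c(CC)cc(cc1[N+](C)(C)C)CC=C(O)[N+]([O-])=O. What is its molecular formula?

Heavy atoms from the SMILES: 14 C, 2 N, 4 O.
Implicit hydrogens by atom environment:
  4 × C: 3 H each → 12
  4 × C (aromatic): no H
  2 × C: 2 H each → 4
  2 × C (aromatic): 1 H each → 2
  2 × N (charge +1): no H
  2 × O: 1 H each → 2
  1 × C: 1 H
  1 × C: no H
  1 × O: no H
  1 × O (charge -1): no H
  Total hydrogens = 21.
Net charge +1.
Molecular formula: C14H21N2O4+

C14H21N2O4+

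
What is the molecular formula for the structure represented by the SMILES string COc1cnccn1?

Heavy atoms from the SMILES: 5 C, 2 N, 1 O.
Implicit hydrogens by atom environment:
  3 × C (aromatic): 1 H each → 3
  2 × N (aromatic): no H
  1 × C: 3 H
  1 × C (aromatic): no H
  1 × O: no H
  Total hydrogens = 6.
Molecular formula: C5H6N2O

C5H6N2O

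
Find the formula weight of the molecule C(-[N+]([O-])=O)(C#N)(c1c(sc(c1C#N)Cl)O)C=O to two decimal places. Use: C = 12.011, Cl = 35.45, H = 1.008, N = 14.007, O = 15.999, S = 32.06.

271.63

Molecular formula: C8H2ClN3O4S.
M = 8×12.011 + 1×35.45 + 2×1.008 + 3×14.007 + 4×15.999 + 1×32.06 = 271.63 g/mol.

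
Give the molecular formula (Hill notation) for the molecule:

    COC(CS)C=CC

C6H12OS

Heavy atoms from the SMILES: 6 C, 1 O, 1 S.
Implicit hydrogens by atom environment:
  3 × C: 1 H each → 3
  2 × C: 3 H each → 6
  1 × C: 2 H
  1 × O: no H
  1 × S: 1 H
  Total hydrogens = 12.
Molecular formula: C6H12OS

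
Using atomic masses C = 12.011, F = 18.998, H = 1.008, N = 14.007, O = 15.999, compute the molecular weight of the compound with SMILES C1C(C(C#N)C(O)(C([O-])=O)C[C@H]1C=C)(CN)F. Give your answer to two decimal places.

Molecular formula: C11H14FN2O3-.
M = 11×12.011 + 1×18.998 + 14×1.008 + 2×14.007 + 3×15.999 = 241.24 g/mol.

241.24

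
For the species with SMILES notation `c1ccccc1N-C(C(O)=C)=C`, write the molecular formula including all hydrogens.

Heavy atoms from the SMILES: 10 C, 1 N, 1 O.
Implicit hydrogens by atom environment:
  5 × C (aromatic): 1 H each → 5
  2 × C: 2 H each → 4
  2 × C: no H
  1 × C (aromatic): no H
  1 × N: 1 H
  1 × O: 1 H
  Total hydrogens = 11.
Molecular formula: C10H11NO

C10H11NO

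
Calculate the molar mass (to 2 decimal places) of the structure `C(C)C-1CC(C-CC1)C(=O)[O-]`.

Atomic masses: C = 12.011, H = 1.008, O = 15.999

Molecular formula: C9H15O2-.
M = 9×12.011 + 15×1.008 + 2×15.999 = 155.22 g/mol.

155.22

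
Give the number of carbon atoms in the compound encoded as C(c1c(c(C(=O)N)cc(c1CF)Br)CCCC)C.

14

The symbol for carbon appears 14 times in the SMILES. Lowercase c denotes aromatic carbon and counts toward C.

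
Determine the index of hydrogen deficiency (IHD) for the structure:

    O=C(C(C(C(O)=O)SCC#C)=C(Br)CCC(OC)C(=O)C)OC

6

Molecular formula from the SMILES: C15H19BrO6S.
DoU = (2C + 2 + N − H − X)/2 = (2·15 + 2 + 0 − 19 − 1)/2 = 12/2 = 6.
(Structurally: 0 ring(s) + 6 π bond(s) = 6.)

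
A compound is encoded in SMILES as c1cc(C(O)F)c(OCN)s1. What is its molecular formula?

Heavy atoms from the SMILES: 6 C, 1 F, 1 N, 2 O, 1 S.
Implicit hydrogens by atom environment:
  2 × C (aromatic): 1 H each → 2
  2 × C (aromatic): no H
  1 × C: 2 H
  1 × C: 1 H
  1 × F: no H
  1 × N: 2 H
  1 × O: 1 H
  1 × O: no H
  1 × S (aromatic): no H
  Total hydrogens = 8.
Molecular formula: C6H8FNO2S

C6H8FNO2S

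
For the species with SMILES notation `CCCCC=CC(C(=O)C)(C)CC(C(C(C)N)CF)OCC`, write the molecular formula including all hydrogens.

Heavy atoms from the SMILES: 18 C, 1 F, 1 N, 2 O.
Implicit hydrogens by atom environment:
  6 × C: 2 H each → 12
  5 × C: 3 H each → 15
  5 × C: 1 H each → 5
  2 × C: no H
  2 × O: no H
  1 × F: no H
  1 × N: 2 H
  Total hydrogens = 34.
Molecular formula: C18H34FNO2

C18H34FNO2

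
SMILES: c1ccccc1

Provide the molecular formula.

C6H6

Heavy atoms from the SMILES: 6 C.
Implicit hydrogens by atom environment:
  6 × C (aromatic): 1 H each → 6
  Total hydrogens = 6.
Molecular formula: C6H6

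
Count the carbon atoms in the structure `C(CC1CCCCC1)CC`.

10

The symbol for carbon appears 10 times in the SMILES.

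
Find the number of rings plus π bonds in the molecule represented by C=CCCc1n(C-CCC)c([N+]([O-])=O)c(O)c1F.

Molecular formula from the SMILES: C12H17FN2O3.
DoU = (2C + 2 + N − H − X)/2 = (2·12 + 2 + 2 − 17 − 1)/2 = 10/2 = 5.
(Structurally: 1 ring(s) + 4 π bond(s) = 5.)

5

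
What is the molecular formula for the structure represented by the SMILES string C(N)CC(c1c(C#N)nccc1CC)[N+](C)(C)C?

C14H23N4+

Heavy atoms from the SMILES: 14 C, 4 N.
Implicit hydrogens by atom environment:
  4 × C: 3 H each → 12
  3 × C: 2 H each → 6
  3 × C (aromatic): no H
  2 × C (aromatic): 1 H each → 2
  1 × C: 1 H
  1 × C: no H
  1 × N: 2 H
  1 × N (aromatic): no H
  1 × N: no H
  1 × N (charge +1): no H
  Total hydrogens = 23.
Net charge +1.
Molecular formula: C14H23N4+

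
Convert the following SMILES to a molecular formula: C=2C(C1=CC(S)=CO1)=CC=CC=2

Heavy atoms from the SMILES: 10 C, 1 O, 1 S.
Implicit hydrogens by atom environment:
  7 × C (aromatic): 1 H each → 7
  3 × C (aromatic): no H
  1 × O (aromatic): no H
  1 × S: 1 H
  Total hydrogens = 8.
Molecular formula: C10H8OS

C10H8OS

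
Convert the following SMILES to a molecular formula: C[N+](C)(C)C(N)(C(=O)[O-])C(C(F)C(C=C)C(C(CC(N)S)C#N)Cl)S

Heavy atoms from the SMILES: 15 C, 1 Cl, 1 F, 4 N, 2 O, 2 S.
Implicit hydrogens by atom environment:
  7 × C: 1 H each → 7
  3 × C: 3 H each → 9
  3 × C: no H
  2 × C: 2 H each → 4
  2 × N: 2 H each → 4
  2 × S: 1 H each → 2
  1 × Cl: no H
  1 × F: no H
  1 × N: no H
  1 × N (charge +1): no H
  1 × O: no H
  1 × O (charge -1): no H
  Total hydrogens = 26.
Molecular formula: C15H26ClFN4O2S2

C15H26ClFN4O2S2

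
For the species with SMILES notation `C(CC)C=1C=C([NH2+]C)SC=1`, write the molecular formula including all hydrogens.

C8H14NS+

Heavy atoms from the SMILES: 8 C, 1 N, 1 S.
Implicit hydrogens by atom environment:
  2 × C: 3 H each → 6
  2 × C: 2 H each → 4
  2 × C (aromatic): 1 H each → 2
  2 × C (aromatic): no H
  1 × N (charge +1): 2 H
  1 × S (aromatic): no H
  Total hydrogens = 14.
Net charge +1.
Molecular formula: C8H14NS+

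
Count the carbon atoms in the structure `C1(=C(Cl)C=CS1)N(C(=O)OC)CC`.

8

The symbol for carbon appears 8 times in the SMILES. (Cl is a single chlorine, not C + l.)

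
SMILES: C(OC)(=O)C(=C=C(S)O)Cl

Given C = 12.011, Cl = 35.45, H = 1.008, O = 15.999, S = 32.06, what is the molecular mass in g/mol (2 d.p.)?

180.60

Molecular formula: C5H5ClO3S.
M = 5×12.011 + 1×35.45 + 5×1.008 + 3×15.999 + 1×32.06 = 180.60 g/mol.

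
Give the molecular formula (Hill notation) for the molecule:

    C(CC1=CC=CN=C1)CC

C9H13N

Heavy atoms from the SMILES: 9 C, 1 N.
Implicit hydrogens by atom environment:
  4 × C (aromatic): 1 H each → 4
  3 × C: 2 H each → 6
  1 × C: 3 H
  1 × C (aromatic): no H
  1 × N (aromatic): no H
  Total hydrogens = 13.
Molecular formula: C9H13N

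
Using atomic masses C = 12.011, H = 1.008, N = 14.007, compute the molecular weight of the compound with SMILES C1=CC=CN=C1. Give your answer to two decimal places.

Molecular formula: C5H5N.
M = 5×12.011 + 5×1.008 + 1×14.007 = 79.10 g/mol.

79.10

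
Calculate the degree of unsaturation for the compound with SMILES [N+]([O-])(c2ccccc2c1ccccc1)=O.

Molecular formula from the SMILES: C12H9NO2.
DoU = (2C + 2 + N − H − X)/2 = (2·12 + 2 + 1 − 9 − 0)/2 = 18/2 = 9.
(Structurally: 2 ring(s) + 7 π bond(s) = 9.)

9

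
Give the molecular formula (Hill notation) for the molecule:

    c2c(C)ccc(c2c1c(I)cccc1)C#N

Heavy atoms from the SMILES: 14 C, 1 I, 1 N.
Implicit hydrogens by atom environment:
  7 × C (aromatic): 1 H each → 7
  5 × C (aromatic): no H
  1 × C: 3 H
  1 × C: no H
  1 × I: no H
  1 × N: no H
  Total hydrogens = 10.
Molecular formula: C14H10IN

C14H10IN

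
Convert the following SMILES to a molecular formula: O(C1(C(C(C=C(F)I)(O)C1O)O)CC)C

Heavy atoms from the SMILES: 9 C, 1 F, 1 I, 4 O.
Implicit hydrogens by atom environment:
  3 × C: 1 H each → 3
  3 × C: no H
  3 × O: 1 H each → 3
  2 × C: 3 H each → 6
  1 × C: 2 H
  1 × F: no H
  1 × I: no H
  1 × O: no H
  Total hydrogens = 14.
Molecular formula: C9H14FIO4

C9H14FIO4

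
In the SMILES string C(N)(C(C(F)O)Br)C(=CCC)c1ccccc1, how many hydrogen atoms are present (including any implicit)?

Hydrogens are implicit in SMILES; fill each atom to its normal valence:
  5 × C (aromatic): 1 H each → 5
  4 × C: 1 H each → 4
  1 × Br: no H
  1 × C: 3 H
  1 × C: 2 H
  1 × C: no H
  1 × C (aromatic): no H
  1 × F: no H
  1 × N: 2 H
  1 × O: 1 H
  Total hydrogens = 17.

17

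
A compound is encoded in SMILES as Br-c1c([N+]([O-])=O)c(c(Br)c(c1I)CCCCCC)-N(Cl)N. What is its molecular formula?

C12H15Br2ClIN3O2

Heavy atoms from the SMILES: 2 Br, 12 C, 1 Cl, 1 I, 3 N, 2 O.
Implicit hydrogens by atom environment:
  6 × C (aromatic): no H
  5 × C: 2 H each → 10
  2 × Br: no H
  1 × C: 3 H
  1 × Cl: no H
  1 × I: no H
  1 × N: 2 H
  1 × N (charge +1): no H
  1 × N: no H
  1 × O: no H
  1 × O (charge -1): no H
  Total hydrogens = 15.
Molecular formula: C12H15Br2ClIN3O2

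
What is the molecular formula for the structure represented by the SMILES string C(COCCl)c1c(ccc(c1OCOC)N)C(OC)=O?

C13H18ClNO5

Heavy atoms from the SMILES: 13 C, 1 Cl, 1 N, 5 O.
Implicit hydrogens by atom environment:
  5 × O: no H
  4 × C: 2 H each → 8
  4 × C (aromatic): no H
  2 × C: 3 H each → 6
  2 × C (aromatic): 1 H each → 2
  1 × C: no H
  1 × Cl: no H
  1 × N: 2 H
  Total hydrogens = 18.
Molecular formula: C13H18ClNO5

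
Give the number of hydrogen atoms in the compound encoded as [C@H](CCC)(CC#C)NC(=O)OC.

Hydrogens are implicit in SMILES; fill each atom to its normal valence:
  3 × C: 2 H each → 6
  2 × C: 3 H each → 6
  2 × C: 1 H each → 2
  2 × C: no H
  2 × O: no H
  1 × N: 1 H
  Total hydrogens = 15.

15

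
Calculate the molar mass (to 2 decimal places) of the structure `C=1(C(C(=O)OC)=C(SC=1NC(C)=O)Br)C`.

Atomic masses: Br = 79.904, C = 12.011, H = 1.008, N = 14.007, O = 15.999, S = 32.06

Molecular formula: C9H10BrNO3S.
M = 1×79.904 + 9×12.011 + 10×1.008 + 1×14.007 + 3×15.999 + 1×32.06 = 292.15 g/mol.

292.15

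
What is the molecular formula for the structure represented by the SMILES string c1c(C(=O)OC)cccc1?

C8H8O2

Heavy atoms from the SMILES: 8 C, 2 O.
Implicit hydrogens by atom environment:
  5 × C (aromatic): 1 H each → 5
  2 × O: no H
  1 × C: 3 H
  1 × C (aromatic): no H
  1 × C: no H
  Total hydrogens = 8.
Molecular formula: C8H8O2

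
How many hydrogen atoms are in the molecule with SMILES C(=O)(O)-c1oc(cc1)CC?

Hydrogens are implicit in SMILES; fill each atom to its normal valence:
  2 × C (aromatic): 1 H each → 2
  2 × C (aromatic): no H
  1 × C: 3 H
  1 × C: 2 H
  1 × C: no H
  1 × O: 1 H
  1 × O (aromatic): no H
  1 × O: no H
  Total hydrogens = 8.

8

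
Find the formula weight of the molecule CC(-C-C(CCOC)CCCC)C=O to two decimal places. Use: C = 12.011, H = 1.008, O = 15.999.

200.32

Molecular formula: C12H24O2.
M = 12×12.011 + 24×1.008 + 2×15.999 = 200.32 g/mol.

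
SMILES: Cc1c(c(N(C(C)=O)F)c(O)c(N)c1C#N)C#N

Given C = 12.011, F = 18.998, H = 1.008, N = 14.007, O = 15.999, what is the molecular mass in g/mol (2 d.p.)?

248.22

Molecular formula: C11H9FN4O2.
M = 11×12.011 + 1×18.998 + 9×1.008 + 4×14.007 + 2×15.999 = 248.22 g/mol.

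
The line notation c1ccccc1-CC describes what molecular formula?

C8H10

Heavy atoms from the SMILES: 8 C.
Implicit hydrogens by atom environment:
  5 × C (aromatic): 1 H each → 5
  1 × C: 3 H
  1 × C: 2 H
  1 × C (aromatic): no H
  Total hydrogens = 10.
Molecular formula: C8H10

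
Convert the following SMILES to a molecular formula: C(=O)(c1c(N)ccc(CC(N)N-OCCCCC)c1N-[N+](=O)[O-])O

C14H23N5O5

Heavy atoms from the SMILES: 14 C, 5 N, 5 O.
Implicit hydrogens by atom environment:
  5 × C: 2 H each → 10
  4 × C (aromatic): no H
  3 × O: no H
  2 × C (aromatic): 1 H each → 2
  2 × N: 2 H each → 4
  2 × N: 1 H each → 2
  1 × C: 3 H
  1 × C: 1 H
  1 × C: no H
  1 × N (charge +1): no H
  1 × O: 1 H
  1 × O (charge -1): no H
  Total hydrogens = 23.
Molecular formula: C14H23N5O5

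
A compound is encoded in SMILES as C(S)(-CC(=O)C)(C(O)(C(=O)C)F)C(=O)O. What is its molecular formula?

Heavy atoms from the SMILES: 8 C, 1 F, 5 O, 1 S.
Implicit hydrogens by atom environment:
  5 × C: no H
  3 × O: no H
  2 × C: 3 H each → 6
  2 × O: 1 H each → 2
  1 × C: 2 H
  1 × F: no H
  1 × S: 1 H
  Total hydrogens = 11.
Molecular formula: C8H11FO5S

C8H11FO5S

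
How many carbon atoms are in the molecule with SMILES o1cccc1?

The symbol for carbon appears 4 times in the SMILES. Lowercase c denotes aromatic carbon and counts toward C.

4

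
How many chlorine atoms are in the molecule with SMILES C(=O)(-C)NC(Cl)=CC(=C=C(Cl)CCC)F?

2

The symbol for chlorine appears 2 times in the SMILES.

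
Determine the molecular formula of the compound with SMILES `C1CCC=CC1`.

Heavy atoms from the SMILES: 6 C.
Implicit hydrogens by atom environment:
  4 × C: 2 H each → 8
  2 × C: 1 H each → 2
  Total hydrogens = 10.
Molecular formula: C6H10

C6H10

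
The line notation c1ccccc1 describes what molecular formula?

C6H6

Heavy atoms from the SMILES: 6 C.
Implicit hydrogens by atom environment:
  6 × C (aromatic): 1 H each → 6
  Total hydrogens = 6.
Molecular formula: C6H6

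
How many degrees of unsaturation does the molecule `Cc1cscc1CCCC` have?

Molecular formula from the SMILES: C9H14S.
DoU = (2C + 2 + N − H − X)/2 = (2·9 + 2 + 0 − 14 − 0)/2 = 6/2 = 3.
(Structurally: 1 ring(s) + 2 π bond(s) = 3.)

3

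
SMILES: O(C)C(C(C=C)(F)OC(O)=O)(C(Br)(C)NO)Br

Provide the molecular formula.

Heavy atoms from the SMILES: 2 Br, 8 C, 1 F, 1 N, 5 O.
Implicit hydrogens by atom environment:
  4 × C: no H
  3 × O: no H
  2 × Br: no H
  2 × C: 3 H each → 6
  2 × O: 1 H each → 2
  1 × C: 2 H
  1 × C: 1 H
  1 × F: no H
  1 × N: 1 H
  Total hydrogens = 12.
Molecular formula: C8H12Br2FNO5

C8H12Br2FNO5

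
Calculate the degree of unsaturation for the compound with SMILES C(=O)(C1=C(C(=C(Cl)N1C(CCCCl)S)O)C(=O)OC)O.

Molecular formula from the SMILES: C11H13Cl2NO5S.
DoU = (2C + 2 + N − H − X)/2 = (2·11 + 2 + 1 − 13 − 2)/2 = 10/2 = 5.
(Structurally: 1 ring(s) + 4 π bond(s) = 5.)

5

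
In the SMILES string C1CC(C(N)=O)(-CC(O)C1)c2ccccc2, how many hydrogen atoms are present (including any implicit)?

Hydrogens are implicit in SMILES; fill each atom to its normal valence:
  5 × C (aromatic): 1 H each → 5
  4 × C: 2 H each → 8
  2 × C: no H
  1 × C: 1 H
  1 × C (aromatic): no H
  1 × N: 2 H
  1 × O: 1 H
  1 × O: no H
  Total hydrogens = 17.

17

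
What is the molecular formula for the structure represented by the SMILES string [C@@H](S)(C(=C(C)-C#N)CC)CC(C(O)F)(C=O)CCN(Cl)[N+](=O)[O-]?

C13H19ClFN3O4S

Heavy atoms from the SMILES: 13 C, 1 Cl, 1 F, 3 N, 4 O, 1 S.
Implicit hydrogens by atom environment:
  4 × C: 2 H each → 8
  4 × C: no H
  3 × C: 1 H each → 3
  2 × C: 3 H each → 6
  2 × N: no H
  2 × O: no H
  1 × Cl: no H
  1 × F: no H
  1 × N (charge +1): no H
  1 × O: 1 H
  1 × O (charge -1): no H
  1 × S: 1 H
  Total hydrogens = 19.
Molecular formula: C13H19ClFN3O4S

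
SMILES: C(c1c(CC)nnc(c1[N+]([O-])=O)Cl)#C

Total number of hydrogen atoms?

Hydrogens are implicit in SMILES; fill each atom to its normal valence:
  4 × C (aromatic): no H
  2 × N (aromatic): no H
  1 × C: 3 H
  1 × C: 2 H
  1 × C: 1 H
  1 × C: no H
  1 × Cl: no H
  1 × N (charge +1): no H
  1 × O: no H
  1 × O (charge -1): no H
  Total hydrogens = 6.

6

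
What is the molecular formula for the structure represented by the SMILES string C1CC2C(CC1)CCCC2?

Heavy atoms from the SMILES: 10 C.
Implicit hydrogens by atom environment:
  8 × C: 2 H each → 16
  2 × C: 1 H each → 2
  Total hydrogens = 18.
Molecular formula: C10H18

C10H18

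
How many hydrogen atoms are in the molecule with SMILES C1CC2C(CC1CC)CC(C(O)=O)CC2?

22

Hydrogens are implicit in SMILES; fill each atom to its normal valence:
  7 × C: 2 H each → 14
  4 × C: 1 H each → 4
  1 × C: 3 H
  1 × C: no H
  1 × O: 1 H
  1 × O: no H
  Total hydrogens = 22.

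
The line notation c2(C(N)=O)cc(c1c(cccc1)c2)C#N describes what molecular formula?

C12H8N2O

Heavy atoms from the SMILES: 12 C, 2 N, 1 O.
Implicit hydrogens by atom environment:
  6 × C (aromatic): 1 H each → 6
  4 × C (aromatic): no H
  2 × C: no H
  1 × N: 2 H
  1 × N: no H
  1 × O: no H
  Total hydrogens = 8.
Molecular formula: C12H8N2O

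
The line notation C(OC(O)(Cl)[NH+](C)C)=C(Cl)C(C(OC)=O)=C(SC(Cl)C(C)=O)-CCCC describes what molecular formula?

Heavy atoms from the SMILES: 16 C, 3 Cl, 1 N, 5 O, 1 S.
Implicit hydrogens by atom environment:
  6 × C: no H
  5 × C: 3 H each → 15
  4 × O: no H
  3 × C: 2 H each → 6
  3 × Cl: no H
  2 × C: 1 H each → 2
  1 × N (charge +1): 1 H
  1 × O: 1 H
  1 × S: no H
  Total hydrogens = 25.
Net charge +1.
Molecular formula: C16H25Cl3NO5S+

C16H25Cl3NO5S+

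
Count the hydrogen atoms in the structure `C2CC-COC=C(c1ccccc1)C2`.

16

Hydrogens are implicit in SMILES; fill each atom to its normal valence:
  5 × C: 2 H each → 10
  5 × C (aromatic): 1 H each → 5
  1 × C: 1 H
  1 × C: no H
  1 × C (aromatic): no H
  1 × O: no H
  Total hydrogens = 16.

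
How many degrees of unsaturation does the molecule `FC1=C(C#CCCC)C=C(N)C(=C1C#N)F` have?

Molecular formula from the SMILES: C12H10F2N2.
DoU = (2C + 2 + N − H − X)/2 = (2·12 + 2 + 2 − 10 − 2)/2 = 16/2 = 8.
(Structurally: 1 ring(s) + 7 π bond(s) = 8.)

8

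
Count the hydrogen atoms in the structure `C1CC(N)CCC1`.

Hydrogens are implicit in SMILES; fill each atom to its normal valence:
  5 × C: 2 H each → 10
  1 × C: 1 H
  1 × N: 2 H
  Total hydrogens = 13.

13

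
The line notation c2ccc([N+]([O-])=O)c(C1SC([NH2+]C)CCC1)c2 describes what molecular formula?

C12H17N2O2S+

Heavy atoms from the SMILES: 12 C, 2 N, 2 O, 1 S.
Implicit hydrogens by atom environment:
  4 × C (aromatic): 1 H each → 4
  3 × C: 2 H each → 6
  2 × C: 1 H each → 2
  2 × C (aromatic): no H
  1 × C: 3 H
  1 × N (charge +1): 2 H
  1 × N (charge +1): no H
  1 × O: no H
  1 × O (charge -1): no H
  1 × S: no H
  Total hydrogens = 17.
Net charge +1.
Molecular formula: C12H17N2O2S+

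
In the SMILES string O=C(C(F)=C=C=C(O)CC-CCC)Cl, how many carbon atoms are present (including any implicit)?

10

The symbol for carbon appears 10 times in the SMILES. (Cl is a single chlorine, not C + l.)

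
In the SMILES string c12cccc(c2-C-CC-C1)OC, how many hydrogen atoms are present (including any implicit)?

Hydrogens are implicit in SMILES; fill each atom to its normal valence:
  4 × C: 2 H each → 8
  3 × C (aromatic): 1 H each → 3
  3 × C (aromatic): no H
  1 × C: 3 H
  1 × O: no H
  Total hydrogens = 14.

14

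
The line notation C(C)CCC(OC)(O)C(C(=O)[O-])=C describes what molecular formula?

Heavy atoms from the SMILES: 9 C, 4 O.
Implicit hydrogens by atom environment:
  4 × C: 2 H each → 8
  3 × C: no H
  2 × C: 3 H each → 6
  2 × O: no H
  1 × O: 1 H
  1 × O (charge -1): no H
  Total hydrogens = 15.
Net charge -1.
Molecular formula: C9H15O4-

C9H15O4-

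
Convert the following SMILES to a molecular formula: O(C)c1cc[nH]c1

C5H7NO

Heavy atoms from the SMILES: 5 C, 1 N, 1 O.
Implicit hydrogens by atom environment:
  3 × C (aromatic): 1 H each → 3
  1 × C: 3 H
  1 × C (aromatic): no H
  1 × N (aromatic): 1 H
  1 × O: no H
  Total hydrogens = 7.
Molecular formula: C5H7NO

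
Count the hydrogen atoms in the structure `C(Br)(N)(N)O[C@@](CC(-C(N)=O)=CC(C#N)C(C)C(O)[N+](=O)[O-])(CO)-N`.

Hydrogens are implicit in SMILES; fill each atom to its normal valence:
  5 × C: no H
  4 × C: 1 H each → 4
  4 × N: 2 H each → 8
  3 × O: no H
  2 × C: 2 H each → 4
  2 × O: 1 H each → 2
  1 × Br: no H
  1 × C: 3 H
  1 × N (charge +1): no H
  1 × N: no H
  1 × O (charge -1): no H
  Total hydrogens = 21.

21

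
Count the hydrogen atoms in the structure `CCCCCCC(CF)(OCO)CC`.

23

Hydrogens are implicit in SMILES; fill each atom to its normal valence:
  8 × C: 2 H each → 16
  2 × C: 3 H each → 6
  1 × C: no H
  1 × F: no H
  1 × O: 1 H
  1 × O: no H
  Total hydrogens = 23.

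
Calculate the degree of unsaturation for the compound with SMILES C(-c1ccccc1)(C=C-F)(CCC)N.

5

Molecular formula from the SMILES: C12H16FN.
DoU = (2C + 2 + N − H − X)/2 = (2·12 + 2 + 1 − 16 − 1)/2 = 10/2 = 5.
(Structurally: 1 ring(s) + 4 π bond(s) = 5.)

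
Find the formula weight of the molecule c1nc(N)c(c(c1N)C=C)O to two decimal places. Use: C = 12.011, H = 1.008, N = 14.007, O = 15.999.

Molecular formula: C7H9N3O.
M = 7×12.011 + 9×1.008 + 3×14.007 + 1×15.999 = 151.17 g/mol.

151.17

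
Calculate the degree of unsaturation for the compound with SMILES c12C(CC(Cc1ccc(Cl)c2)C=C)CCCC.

6

Molecular formula from the SMILES: C16H21Cl.
DoU = (2C + 2 + N − H − X)/2 = (2·16 + 2 + 0 − 21 − 1)/2 = 12/2 = 6.
(Structurally: 2 ring(s) + 4 π bond(s) = 6.)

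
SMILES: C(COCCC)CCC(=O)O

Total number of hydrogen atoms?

Hydrogens are implicit in SMILES; fill each atom to its normal valence:
  6 × C: 2 H each → 12
  2 × O: no H
  1 × C: 3 H
  1 × C: no H
  1 × O: 1 H
  Total hydrogens = 16.

16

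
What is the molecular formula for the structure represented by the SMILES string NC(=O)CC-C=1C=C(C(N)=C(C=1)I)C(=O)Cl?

Heavy atoms from the SMILES: 10 C, 1 Cl, 1 I, 2 N, 2 O.
Implicit hydrogens by atom environment:
  4 × C (aromatic): no H
  2 × C: 2 H each → 4
  2 × C (aromatic): 1 H each → 2
  2 × C: no H
  2 × N: 2 H each → 4
  2 × O: no H
  1 × Cl: no H
  1 × I: no H
  Total hydrogens = 10.
Molecular formula: C10H10ClIN2O2

C10H10ClIN2O2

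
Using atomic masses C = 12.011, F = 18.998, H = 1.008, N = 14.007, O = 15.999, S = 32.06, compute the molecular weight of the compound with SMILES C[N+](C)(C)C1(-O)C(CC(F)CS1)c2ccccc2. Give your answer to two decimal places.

270.39

Molecular formula: C14H21FNOS+.
M = 14×12.011 + 1×18.998 + 21×1.008 + 1×14.007 + 1×15.999 + 1×32.06 = 270.39 g/mol.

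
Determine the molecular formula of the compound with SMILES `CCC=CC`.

C5H10

Heavy atoms from the SMILES: 5 C.
Implicit hydrogens by atom environment:
  2 × C: 3 H each → 6
  2 × C: 1 H each → 2
  1 × C: 2 H
  Total hydrogens = 10.
Molecular formula: C5H10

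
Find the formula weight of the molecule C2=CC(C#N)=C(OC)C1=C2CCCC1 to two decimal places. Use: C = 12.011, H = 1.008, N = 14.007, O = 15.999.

187.24

Molecular formula: C12H13NO.
M = 12×12.011 + 13×1.008 + 1×14.007 + 1×15.999 = 187.24 g/mol.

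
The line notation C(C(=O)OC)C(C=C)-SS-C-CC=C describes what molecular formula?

Heavy atoms from the SMILES: 10 C, 2 O, 2 S.
Implicit hydrogens by atom environment:
  5 × C: 2 H each → 10
  3 × C: 1 H each → 3
  2 × O: no H
  2 × S: no H
  1 × C: 3 H
  1 × C: no H
  Total hydrogens = 16.
Molecular formula: C10H16O2S2

C10H16O2S2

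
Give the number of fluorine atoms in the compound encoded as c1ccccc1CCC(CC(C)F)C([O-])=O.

The symbol for fluorine appears 1 time in the SMILES.

1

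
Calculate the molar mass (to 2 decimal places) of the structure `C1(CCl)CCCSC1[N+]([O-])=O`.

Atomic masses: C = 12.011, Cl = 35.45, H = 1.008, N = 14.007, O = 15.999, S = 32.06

Molecular formula: C6H10ClNO2S.
M = 6×12.011 + 1×35.45 + 10×1.008 + 1×14.007 + 2×15.999 + 1×32.06 = 195.66 g/mol.

195.66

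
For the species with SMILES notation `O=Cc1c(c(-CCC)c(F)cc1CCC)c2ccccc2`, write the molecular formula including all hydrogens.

C19H21FO

Heavy atoms from the SMILES: 19 C, 1 F, 1 O.
Implicit hydrogens by atom environment:
  6 × C (aromatic): 1 H each → 6
  6 × C (aromatic): no H
  4 × C: 2 H each → 8
  2 × C: 3 H each → 6
  1 × C: 1 H
  1 × F: no H
  1 × O: no H
  Total hydrogens = 21.
Molecular formula: C19H21FO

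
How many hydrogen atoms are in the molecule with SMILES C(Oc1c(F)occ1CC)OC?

11

Hydrogens are implicit in SMILES; fill each atom to its normal valence:
  3 × C (aromatic): no H
  2 × C: 3 H each → 6
  2 × C: 2 H each → 4
  2 × O: no H
  1 × C (aromatic): 1 H
  1 × F: no H
  1 × O (aromatic): no H
  Total hydrogens = 11.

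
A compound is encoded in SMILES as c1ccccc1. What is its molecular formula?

Heavy atoms from the SMILES: 6 C.
Implicit hydrogens by atom environment:
  6 × C (aromatic): 1 H each → 6
  Total hydrogens = 6.
Molecular formula: C6H6

C6H6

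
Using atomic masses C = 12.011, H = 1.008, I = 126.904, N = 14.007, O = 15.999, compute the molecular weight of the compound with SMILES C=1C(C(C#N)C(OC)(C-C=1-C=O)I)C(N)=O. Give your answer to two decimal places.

Molecular formula: C10H11IN2O3.
M = 10×12.011 + 11×1.008 + 1×126.904 + 2×14.007 + 3×15.999 = 334.11 g/mol.

334.11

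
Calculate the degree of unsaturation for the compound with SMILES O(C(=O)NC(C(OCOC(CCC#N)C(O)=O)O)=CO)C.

Molecular formula from the SMILES: C11H16N2O8.
DoU = (2C + 2 + N − H − X)/2 = (2·11 + 2 + 2 − 16 − 0)/2 = 10/2 = 5.
(Structurally: 0 ring(s) + 5 π bond(s) = 5.)

5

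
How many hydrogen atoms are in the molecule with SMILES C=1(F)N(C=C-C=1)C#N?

Hydrogens are implicit in SMILES; fill each atom to its normal valence:
  3 × C (aromatic): 1 H each → 3
  1 × C (aromatic): no H
  1 × C: no H
  1 × F: no H
  1 × N (aromatic): no H
  1 × N: no H
  Total hydrogens = 3.

3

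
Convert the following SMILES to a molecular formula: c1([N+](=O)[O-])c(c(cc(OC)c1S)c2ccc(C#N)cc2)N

C14H11N3O3S

Heavy atoms from the SMILES: 14 C, 3 N, 3 O, 1 S.
Implicit hydrogens by atom environment:
  7 × C (aromatic): no H
  5 × C (aromatic): 1 H each → 5
  2 × O: no H
  1 × C: 3 H
  1 × C: no H
  1 × N: 2 H
  1 × N: no H
  1 × N (charge +1): no H
  1 × O (charge -1): no H
  1 × S: 1 H
  Total hydrogens = 11.
Molecular formula: C14H11N3O3S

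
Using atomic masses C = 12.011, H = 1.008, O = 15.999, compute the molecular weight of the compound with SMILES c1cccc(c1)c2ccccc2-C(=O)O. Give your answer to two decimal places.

198.22

Molecular formula: C13H10O2.
M = 13×12.011 + 10×1.008 + 2×15.999 = 198.22 g/mol.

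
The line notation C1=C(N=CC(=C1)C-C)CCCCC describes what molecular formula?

Heavy atoms from the SMILES: 12 C, 1 N.
Implicit hydrogens by atom environment:
  5 × C: 2 H each → 10
  3 × C (aromatic): 1 H each → 3
  2 × C: 3 H each → 6
  2 × C (aromatic): no H
  1 × N (aromatic): no H
  Total hydrogens = 19.
Molecular formula: C12H19N

C12H19N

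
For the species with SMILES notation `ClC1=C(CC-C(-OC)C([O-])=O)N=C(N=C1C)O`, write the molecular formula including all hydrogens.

Heavy atoms from the SMILES: 10 C, 1 Cl, 2 N, 4 O.
Implicit hydrogens by atom environment:
  4 × C (aromatic): no H
  2 × C: 3 H each → 6
  2 × C: 2 H each → 4
  2 × N (aromatic): no H
  2 × O: no H
  1 × C: 1 H
  1 × C: no H
  1 × Cl: no H
  1 × O: 1 H
  1 × O (charge -1): no H
  Total hydrogens = 12.
Net charge -1.
Molecular formula: C10H12ClN2O4-

C10H12ClN2O4-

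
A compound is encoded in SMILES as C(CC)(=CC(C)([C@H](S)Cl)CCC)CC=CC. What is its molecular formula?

C14H25ClS

Heavy atoms from the SMILES: 14 C, 1 Cl, 1 S.
Implicit hydrogens by atom environment:
  4 × C: 3 H each → 12
  4 × C: 2 H each → 8
  4 × C: 1 H each → 4
  2 × C: no H
  1 × Cl: no H
  1 × S: 1 H
  Total hydrogens = 25.
Molecular formula: C14H25ClS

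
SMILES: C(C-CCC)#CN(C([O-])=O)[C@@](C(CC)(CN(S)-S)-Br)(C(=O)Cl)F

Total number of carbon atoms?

The symbol for carbon appears 13 times in the SMILES. (Cl is a single chlorine, not C + l.)

13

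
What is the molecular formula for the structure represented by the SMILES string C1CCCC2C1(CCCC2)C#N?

C11H17N

Heavy atoms from the SMILES: 11 C, 1 N.
Implicit hydrogens by atom environment:
  8 × C: 2 H each → 16
  2 × C: no H
  1 × C: 1 H
  1 × N: no H
  Total hydrogens = 17.
Molecular formula: C11H17N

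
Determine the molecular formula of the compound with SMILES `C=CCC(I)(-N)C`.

Heavy atoms from the SMILES: 5 C, 1 I, 1 N.
Implicit hydrogens by atom environment:
  2 × C: 2 H each → 4
  1 × C: 3 H
  1 × C: 1 H
  1 × C: no H
  1 × I: no H
  1 × N: 2 H
  Total hydrogens = 10.
Molecular formula: C5H10IN

C5H10IN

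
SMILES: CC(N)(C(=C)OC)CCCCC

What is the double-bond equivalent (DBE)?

Molecular formula from the SMILES: C10H21NO.
DoU = (2C + 2 + N − H − X)/2 = (2·10 + 2 + 1 − 21 − 0)/2 = 2/2 = 1.
(Structurally: 0 ring(s) + 1 π bond(s) = 1.)

1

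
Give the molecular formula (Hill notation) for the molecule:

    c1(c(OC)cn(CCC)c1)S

Heavy atoms from the SMILES: 8 C, 1 N, 1 O, 1 S.
Implicit hydrogens by atom environment:
  2 × C: 3 H each → 6
  2 × C: 2 H each → 4
  2 × C (aromatic): 1 H each → 2
  2 × C (aromatic): no H
  1 × N (aromatic): no H
  1 × O: no H
  1 × S: 1 H
  Total hydrogens = 13.
Molecular formula: C8H13NOS

C8H13NOS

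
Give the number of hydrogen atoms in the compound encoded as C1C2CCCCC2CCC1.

Hydrogens are implicit in SMILES; fill each atom to its normal valence:
  8 × C: 2 H each → 16
  2 × C: 1 H each → 2
  Total hydrogens = 18.

18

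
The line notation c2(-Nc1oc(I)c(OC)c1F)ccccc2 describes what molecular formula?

Heavy atoms from the SMILES: 11 C, 1 F, 1 I, 1 N, 2 O.
Implicit hydrogens by atom environment:
  5 × C (aromatic): 1 H each → 5
  5 × C (aromatic): no H
  1 × C: 3 H
  1 × F: no H
  1 × I: no H
  1 × N: 1 H
  1 × O (aromatic): no H
  1 × O: no H
  Total hydrogens = 9.
Molecular formula: C11H9FINO2

C11H9FINO2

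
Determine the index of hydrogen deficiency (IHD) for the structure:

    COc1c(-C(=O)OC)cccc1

5

Molecular formula from the SMILES: C9H10O3.
DoU = (2C + 2 + N − H − X)/2 = (2·9 + 2 + 0 − 10 − 0)/2 = 10/2 = 5.
(Structurally: 1 ring(s) + 4 π bond(s) = 5.)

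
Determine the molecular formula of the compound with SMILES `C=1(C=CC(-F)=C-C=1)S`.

C6H5FS

Heavy atoms from the SMILES: 6 C, 1 F, 1 S.
Implicit hydrogens by atom environment:
  4 × C (aromatic): 1 H each → 4
  2 × C (aromatic): no H
  1 × F: no H
  1 × S: 1 H
  Total hydrogens = 5.
Molecular formula: C6H5FS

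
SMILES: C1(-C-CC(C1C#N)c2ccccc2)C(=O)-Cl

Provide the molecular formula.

C13H12ClNO

Heavy atoms from the SMILES: 13 C, 1 Cl, 1 N, 1 O.
Implicit hydrogens by atom environment:
  5 × C (aromatic): 1 H each → 5
  3 × C: 1 H each → 3
  2 × C: 2 H each → 4
  2 × C: no H
  1 × C (aromatic): no H
  1 × Cl: no H
  1 × N: no H
  1 × O: no H
  Total hydrogens = 12.
Molecular formula: C13H12ClNO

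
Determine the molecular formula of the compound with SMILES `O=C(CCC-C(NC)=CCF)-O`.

C8H14FNO2

Heavy atoms from the SMILES: 8 C, 1 F, 1 N, 2 O.
Implicit hydrogens by atom environment:
  4 × C: 2 H each → 8
  2 × C: no H
  1 × C: 3 H
  1 × C: 1 H
  1 × F: no H
  1 × N: 1 H
  1 × O: 1 H
  1 × O: no H
  Total hydrogens = 14.
Molecular formula: C8H14FNO2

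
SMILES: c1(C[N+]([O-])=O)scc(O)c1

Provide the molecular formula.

C5H5NO3S

Heavy atoms from the SMILES: 5 C, 1 N, 3 O, 1 S.
Implicit hydrogens by atom environment:
  2 × C (aromatic): 1 H each → 2
  2 × C (aromatic): no H
  1 × C: 2 H
  1 × N (charge +1): no H
  1 × O: 1 H
  1 × O: no H
  1 × O (charge -1): no H
  1 × S (aromatic): no H
  Total hydrogens = 5.
Molecular formula: C5H5NO3S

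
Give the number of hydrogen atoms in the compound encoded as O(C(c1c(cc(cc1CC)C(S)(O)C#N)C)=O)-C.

15

Hydrogens are implicit in SMILES; fill each atom to its normal valence:
  4 × C (aromatic): no H
  3 × C: 3 H each → 9
  3 × C: no H
  2 × C (aromatic): 1 H each → 2
  2 × O: no H
  1 × C: 2 H
  1 × N: no H
  1 × O: 1 H
  1 × S: 1 H
  Total hydrogens = 15.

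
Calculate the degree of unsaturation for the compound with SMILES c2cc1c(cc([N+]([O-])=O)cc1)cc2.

8

Molecular formula from the SMILES: C10H7NO2.
DoU = (2C + 2 + N − H − X)/2 = (2·10 + 2 + 1 − 7 − 0)/2 = 16/2 = 8.
(Structurally: 2 ring(s) + 6 π bond(s) = 8.)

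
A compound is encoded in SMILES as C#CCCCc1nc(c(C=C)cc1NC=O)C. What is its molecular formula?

Heavy atoms from the SMILES: 14 C, 2 N, 1 O.
Implicit hydrogens by atom environment:
  4 × C: 2 H each → 8
  4 × C (aromatic): no H
  3 × C: 1 H each → 3
  1 × C: 3 H
  1 × C (aromatic): 1 H
  1 × C: no H
  1 × N: 1 H
  1 × N (aromatic): no H
  1 × O: no H
  Total hydrogens = 16.
Molecular formula: C14H16N2O

C14H16N2O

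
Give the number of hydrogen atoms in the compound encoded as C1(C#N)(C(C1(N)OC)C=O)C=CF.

Hydrogens are implicit in SMILES; fill each atom to its normal valence:
  4 × C: 1 H each → 4
  3 × C: no H
  2 × O: no H
  1 × C: 3 H
  1 × F: no H
  1 × N: 2 H
  1 × N: no H
  Total hydrogens = 9.

9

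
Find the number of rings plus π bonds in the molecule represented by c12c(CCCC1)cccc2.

Molecular formula from the SMILES: C10H12.
DoU = (2C + 2 + N − H − X)/2 = (2·10 + 2 + 0 − 12 − 0)/2 = 10/2 = 5.
(Structurally: 2 ring(s) + 3 π bond(s) = 5.)

5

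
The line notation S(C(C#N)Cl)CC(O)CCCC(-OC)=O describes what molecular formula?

Heavy atoms from the SMILES: 9 C, 1 Cl, 1 N, 3 O, 1 S.
Implicit hydrogens by atom environment:
  4 × C: 2 H each → 8
  2 × C: 1 H each → 2
  2 × C: no H
  2 × O: no H
  1 × C: 3 H
  1 × Cl: no H
  1 × N: no H
  1 × O: 1 H
  1 × S: no H
  Total hydrogens = 14.
Molecular formula: C9H14ClNO3S

C9H14ClNO3S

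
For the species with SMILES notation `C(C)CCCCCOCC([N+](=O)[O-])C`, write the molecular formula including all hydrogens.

Heavy atoms from the SMILES: 10 C, 1 N, 3 O.
Implicit hydrogens by atom environment:
  7 × C: 2 H each → 14
  2 × C: 3 H each → 6
  2 × O: no H
  1 × C: 1 H
  1 × N (charge +1): no H
  1 × O (charge -1): no H
  Total hydrogens = 21.
Molecular formula: C10H21NO3

C10H21NO3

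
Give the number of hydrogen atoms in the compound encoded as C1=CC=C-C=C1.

Hydrogens are implicit in SMILES; fill each atom to its normal valence:
  6 × C (aromatic): 1 H each → 6
  Total hydrogens = 6.

6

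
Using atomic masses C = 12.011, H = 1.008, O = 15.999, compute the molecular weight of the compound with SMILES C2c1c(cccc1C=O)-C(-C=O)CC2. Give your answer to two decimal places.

188.23

Molecular formula: C12H12O2.
M = 12×12.011 + 12×1.008 + 2×15.999 = 188.23 g/mol.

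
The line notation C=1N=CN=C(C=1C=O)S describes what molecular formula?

Heavy atoms from the SMILES: 5 C, 2 N, 1 O, 1 S.
Implicit hydrogens by atom environment:
  2 × C (aromatic): 1 H each → 2
  2 × C (aromatic): no H
  2 × N (aromatic): no H
  1 × C: 1 H
  1 × O: no H
  1 × S: 1 H
  Total hydrogens = 4.
Molecular formula: C5H4N2OS

C5H4N2OS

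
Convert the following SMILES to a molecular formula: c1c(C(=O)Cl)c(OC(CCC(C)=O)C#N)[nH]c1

C11H11ClN2O3

Heavy atoms from the SMILES: 11 C, 1 Cl, 2 N, 3 O.
Implicit hydrogens by atom environment:
  3 × C: no H
  3 × O: no H
  2 × C: 2 H each → 4
  2 × C (aromatic): 1 H each → 2
  2 × C (aromatic): no H
  1 × C: 3 H
  1 × C: 1 H
  1 × Cl: no H
  1 × N (aromatic): 1 H
  1 × N: no H
  Total hydrogens = 11.
Molecular formula: C11H11ClN2O3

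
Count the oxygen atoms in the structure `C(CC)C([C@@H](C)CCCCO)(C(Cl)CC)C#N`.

The symbol for oxygen appears 1 time in the SMILES.

1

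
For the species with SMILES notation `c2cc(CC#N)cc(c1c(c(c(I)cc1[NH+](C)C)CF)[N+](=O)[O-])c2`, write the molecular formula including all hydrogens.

C17H16FIN3O2+

Heavy atoms from the SMILES: 17 C, 1 F, 1 I, 3 N, 2 O.
Implicit hydrogens by atom environment:
  7 × C (aromatic): no H
  5 × C (aromatic): 1 H each → 5
  2 × C: 3 H each → 6
  2 × C: 2 H each → 4
  1 × C: no H
  1 × F: no H
  1 × I: no H
  1 × N (charge +1): 1 H
  1 × N (charge +1): no H
  1 × N: no H
  1 × O: no H
  1 × O (charge -1): no H
  Total hydrogens = 16.
Net charge +1.
Molecular formula: C17H16FIN3O2+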